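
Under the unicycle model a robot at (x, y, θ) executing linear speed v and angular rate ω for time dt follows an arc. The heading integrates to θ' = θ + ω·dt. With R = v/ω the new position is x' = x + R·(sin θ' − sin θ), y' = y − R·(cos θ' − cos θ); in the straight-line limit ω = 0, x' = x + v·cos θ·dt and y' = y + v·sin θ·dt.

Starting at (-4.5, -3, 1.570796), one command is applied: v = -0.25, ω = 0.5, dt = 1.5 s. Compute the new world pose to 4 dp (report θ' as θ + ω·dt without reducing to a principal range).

(-4.3658, -3.3408, 2.3208)

θ' = 1.5708 + 0.5·1.5 = 2.3208
R = v/ω = -0.25/0.5 = -0.5000
x' = -4.5 + -0.5000·(sin 2.3208 − sin 1.5708) = -4.3658
y' = -3 − -0.5000·(cos 2.3208 − cos 1.5708) = -3.3408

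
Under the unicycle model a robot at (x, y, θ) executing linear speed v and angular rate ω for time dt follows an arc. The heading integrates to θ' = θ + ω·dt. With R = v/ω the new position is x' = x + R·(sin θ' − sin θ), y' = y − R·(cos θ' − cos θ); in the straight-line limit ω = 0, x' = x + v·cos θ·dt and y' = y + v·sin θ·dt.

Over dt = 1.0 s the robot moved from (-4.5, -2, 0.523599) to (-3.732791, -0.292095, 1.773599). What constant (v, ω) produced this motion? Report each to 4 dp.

Δθ = 1.773599 − 0.523599 = 1.250000
ω = Δθ/dt = 1.250000/1.0 = 1.2500
R = −Δy/(cos θ' − cos θ) = 1.6000
v = R·ω = 1.6000·1.2500 = 2.0000

v = 2.0000, ω = 1.2500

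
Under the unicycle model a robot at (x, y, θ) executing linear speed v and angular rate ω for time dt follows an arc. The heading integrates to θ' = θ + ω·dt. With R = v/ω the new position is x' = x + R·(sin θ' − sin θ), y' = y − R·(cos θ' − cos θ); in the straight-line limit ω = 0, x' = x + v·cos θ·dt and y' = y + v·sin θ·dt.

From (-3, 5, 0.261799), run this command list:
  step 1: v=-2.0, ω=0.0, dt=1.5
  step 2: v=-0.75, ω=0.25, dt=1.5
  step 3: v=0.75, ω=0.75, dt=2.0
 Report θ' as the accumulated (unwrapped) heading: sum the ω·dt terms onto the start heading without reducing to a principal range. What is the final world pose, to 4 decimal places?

step 1: θ'=0.2618 (straight) → pose (-5.8978, 4.2235, 0.2618)
step 2: θ'=0.6368 (R=-3.0000) → pose (-6.9052, 3.7378, 0.6368)
step 3: θ'=2.1368 (R=1.0000) → pose (-6.6558, 5.0780, 2.1368)

(-6.6558, 5.0780, 2.1368)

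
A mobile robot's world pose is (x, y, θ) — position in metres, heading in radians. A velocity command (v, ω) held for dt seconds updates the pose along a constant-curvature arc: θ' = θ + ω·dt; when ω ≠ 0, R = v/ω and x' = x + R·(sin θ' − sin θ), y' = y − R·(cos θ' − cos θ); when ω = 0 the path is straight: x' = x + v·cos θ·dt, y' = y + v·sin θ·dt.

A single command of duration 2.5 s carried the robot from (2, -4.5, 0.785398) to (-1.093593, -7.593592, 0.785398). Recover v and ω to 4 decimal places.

Δθ = 0.785398 − 0.785398 = 0.000000
ω = Δθ/dt = 0.000000/2.5 = 0.0000
ω = 0 → v = (Δx·cos θ + Δy·sin θ)/dt = -1.7500

v = -1.7500, ω = 0.0000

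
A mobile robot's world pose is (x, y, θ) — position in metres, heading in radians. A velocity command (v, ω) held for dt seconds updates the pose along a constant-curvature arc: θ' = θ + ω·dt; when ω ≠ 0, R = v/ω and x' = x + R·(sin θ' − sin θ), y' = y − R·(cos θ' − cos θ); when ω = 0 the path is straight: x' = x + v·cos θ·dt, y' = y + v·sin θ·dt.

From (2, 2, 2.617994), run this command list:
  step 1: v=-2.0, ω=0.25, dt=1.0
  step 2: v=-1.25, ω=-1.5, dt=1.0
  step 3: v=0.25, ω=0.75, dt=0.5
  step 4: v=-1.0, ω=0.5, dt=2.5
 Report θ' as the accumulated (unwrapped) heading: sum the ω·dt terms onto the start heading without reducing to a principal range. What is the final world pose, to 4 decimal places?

step 1: θ'=2.8680 (R=-8.0000) → pose (3.8384, 1.2258, 2.8680)
step 2: θ'=1.3680 (R=0.8333) → pose (4.4295, 0.2556, 1.3680)
step 3: θ'=1.7430 (R=0.3333) → pose (4.4314, 0.3798, 1.7430)
step 4: θ'=2.9930 (R=-2.0000) → pose (6.1057, -1.2554, 2.9930)

(6.1057, -1.2554, 2.9930)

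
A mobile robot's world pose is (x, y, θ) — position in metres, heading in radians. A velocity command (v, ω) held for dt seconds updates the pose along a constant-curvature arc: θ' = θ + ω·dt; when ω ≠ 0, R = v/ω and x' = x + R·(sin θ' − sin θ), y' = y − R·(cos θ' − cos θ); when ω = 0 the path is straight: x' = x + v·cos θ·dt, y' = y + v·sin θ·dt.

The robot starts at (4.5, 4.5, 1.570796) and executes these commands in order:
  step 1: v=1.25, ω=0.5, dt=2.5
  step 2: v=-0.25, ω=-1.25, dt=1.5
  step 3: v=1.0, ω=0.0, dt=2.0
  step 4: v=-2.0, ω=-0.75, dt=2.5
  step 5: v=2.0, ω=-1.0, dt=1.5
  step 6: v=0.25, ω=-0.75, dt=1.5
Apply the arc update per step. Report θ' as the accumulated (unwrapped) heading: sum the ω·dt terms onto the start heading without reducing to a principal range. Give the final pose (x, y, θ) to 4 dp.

step 1: θ'=2.8208 (R=2.5000) → pose (2.7883, 6.8725, 2.8208)
step 2: θ'=0.9458 (R=0.2000) → pose (2.8874, 6.5656, 0.9458)
step 3: θ'=0.9458 (straight) → pose (4.0576, 8.1876, 0.9458)
step 4: θ'=-0.9292 (R=2.6667) → pose (-0.2413, 8.1519, -0.9292)
step 5: θ'=-2.4292 (R=-2.0000) → pose (-0.5363, 5.4414, -2.4292)
step 6: θ'=-3.5542 (R=-0.3333) → pose (-0.8879, 5.3883, -3.5542)

(-0.8879, 5.3883, -3.5542)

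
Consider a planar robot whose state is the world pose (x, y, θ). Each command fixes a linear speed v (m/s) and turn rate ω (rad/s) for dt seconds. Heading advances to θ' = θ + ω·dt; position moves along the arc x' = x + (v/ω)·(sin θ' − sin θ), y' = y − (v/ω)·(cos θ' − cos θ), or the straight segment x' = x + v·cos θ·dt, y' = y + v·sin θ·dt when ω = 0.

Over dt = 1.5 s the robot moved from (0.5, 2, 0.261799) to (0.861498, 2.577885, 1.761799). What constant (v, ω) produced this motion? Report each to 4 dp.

v = 0.5000, ω = 1.0000

Δθ = 1.761799 − 0.261799 = 1.500000
ω = Δθ/dt = 1.500000/1.5 = 1.0000
R = −Δy/(cos θ' − cos θ) = 0.5000
v = R·ω = 0.5000·1.0000 = 0.5000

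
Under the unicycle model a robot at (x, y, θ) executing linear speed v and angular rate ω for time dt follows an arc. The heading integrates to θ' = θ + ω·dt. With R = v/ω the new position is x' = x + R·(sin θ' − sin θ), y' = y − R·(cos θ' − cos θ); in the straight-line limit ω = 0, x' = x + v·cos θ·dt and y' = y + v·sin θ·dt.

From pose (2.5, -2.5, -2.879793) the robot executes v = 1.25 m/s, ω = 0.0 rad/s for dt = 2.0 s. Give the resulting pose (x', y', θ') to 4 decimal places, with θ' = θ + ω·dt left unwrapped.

(0.0852, -3.1470, -2.8798)

θ' = -2.8798 + 0.0·2.0 = -2.8798
ω = 0 → straight: x' = 2.5 + 1.25·cos(-2.8798)·2.0 = 0.0852
y' = -2.5 + 1.25·sin(-2.8798)·2.0 = -3.1470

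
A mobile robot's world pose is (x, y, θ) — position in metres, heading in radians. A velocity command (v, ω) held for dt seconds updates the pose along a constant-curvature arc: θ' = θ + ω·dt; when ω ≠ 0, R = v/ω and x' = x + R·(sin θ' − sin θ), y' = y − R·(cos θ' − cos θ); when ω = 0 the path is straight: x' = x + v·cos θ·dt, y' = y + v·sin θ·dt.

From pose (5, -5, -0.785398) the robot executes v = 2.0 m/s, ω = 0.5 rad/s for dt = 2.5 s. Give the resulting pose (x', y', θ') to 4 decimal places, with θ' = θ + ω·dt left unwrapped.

(9.6207, -5.7476, 0.4646)

θ' = -0.7854 + 0.5·2.5 = 0.4646
R = v/ω = 2.0/0.5 = 4.0000
x' = 5 + 4.0000·(sin 0.4646 − sin -0.7854) = 9.6207
y' = -5 − 4.0000·(cos 0.4646 − cos -0.7854) = -5.7476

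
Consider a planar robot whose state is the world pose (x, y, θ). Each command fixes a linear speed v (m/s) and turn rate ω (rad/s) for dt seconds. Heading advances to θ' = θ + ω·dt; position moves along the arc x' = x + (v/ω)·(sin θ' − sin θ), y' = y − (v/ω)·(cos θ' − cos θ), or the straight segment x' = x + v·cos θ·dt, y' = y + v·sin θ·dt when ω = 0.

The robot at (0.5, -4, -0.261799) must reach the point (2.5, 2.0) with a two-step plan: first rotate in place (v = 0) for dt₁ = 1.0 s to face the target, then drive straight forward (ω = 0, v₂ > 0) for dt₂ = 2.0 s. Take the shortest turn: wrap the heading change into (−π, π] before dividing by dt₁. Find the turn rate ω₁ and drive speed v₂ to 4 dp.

ω₁ = 1.5108, v₂ = 3.1623

heading to target = atan2(2−-4, 2.5−0.5) = 1.2490
Δθ = wrap(1.2490 − -0.2618) = 1.5108; ω₁ = Δθ/dt₁ = 1.5108
distance = √((2.5−0.5)² + (2−-4)²) = 6.3246; v₂ = distance/dt₂ = 3.1623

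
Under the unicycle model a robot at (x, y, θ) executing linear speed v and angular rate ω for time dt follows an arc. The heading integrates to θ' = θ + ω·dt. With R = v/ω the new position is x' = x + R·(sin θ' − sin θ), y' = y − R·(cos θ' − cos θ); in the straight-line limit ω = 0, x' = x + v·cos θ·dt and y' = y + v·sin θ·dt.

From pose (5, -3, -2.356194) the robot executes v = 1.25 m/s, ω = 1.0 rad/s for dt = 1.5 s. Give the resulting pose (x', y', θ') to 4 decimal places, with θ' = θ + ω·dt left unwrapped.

θ' = -2.3562 + 1.0·1.5 = -0.8562
R = v/ω = 1.25/1.0 = 1.2500
x' = 5 + 1.2500·(sin -0.8562 − sin -2.3562) = 4.9397
y' = -3 − 1.2500·(cos -0.8562 − cos -2.3562) = -4.7030

(4.9397, -4.7030, -0.8562)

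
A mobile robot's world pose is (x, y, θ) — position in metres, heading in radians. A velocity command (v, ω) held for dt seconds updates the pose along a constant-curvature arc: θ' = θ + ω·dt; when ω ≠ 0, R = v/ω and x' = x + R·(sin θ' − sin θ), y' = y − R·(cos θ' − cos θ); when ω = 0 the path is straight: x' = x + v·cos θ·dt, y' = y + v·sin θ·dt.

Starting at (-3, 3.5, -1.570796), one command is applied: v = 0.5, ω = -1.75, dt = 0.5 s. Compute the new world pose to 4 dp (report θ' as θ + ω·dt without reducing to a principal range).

(-3.1026, 3.2807, -2.4458)

θ' = -1.5708 + -1.75·0.5 = -2.4458
R = v/ω = 0.5/-1.75 = -0.2857
x' = -3 + -0.2857·(sin -2.4458 − sin -1.5708) = -3.1026
y' = 3.5 − -0.2857·(cos -2.4458 − cos -1.5708) = 3.2807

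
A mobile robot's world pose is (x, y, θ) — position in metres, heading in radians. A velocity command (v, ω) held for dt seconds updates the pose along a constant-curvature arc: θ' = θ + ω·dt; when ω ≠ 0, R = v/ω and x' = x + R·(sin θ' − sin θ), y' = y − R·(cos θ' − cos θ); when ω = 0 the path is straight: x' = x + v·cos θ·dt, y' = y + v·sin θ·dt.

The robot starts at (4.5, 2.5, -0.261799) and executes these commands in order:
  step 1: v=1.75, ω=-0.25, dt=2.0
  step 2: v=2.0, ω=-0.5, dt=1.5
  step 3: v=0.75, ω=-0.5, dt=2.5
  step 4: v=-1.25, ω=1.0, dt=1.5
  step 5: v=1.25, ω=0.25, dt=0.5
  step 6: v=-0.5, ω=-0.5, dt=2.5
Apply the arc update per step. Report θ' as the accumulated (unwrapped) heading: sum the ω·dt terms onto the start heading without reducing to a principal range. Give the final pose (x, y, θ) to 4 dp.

(8.9870, -1.2284, -2.3868)

step 1: θ'=-0.7618 (R=-7.0000) → pose (7.5198, 0.8037, -0.7618)
step 2: θ'=-1.5118 (R=-4.0000) → pose (8.7520, -1.8548, -1.5118)
step 3: θ'=-2.7618 (R=-1.5000) → pose (7.8107, -3.3364, -2.7618)
step 4: θ'=-1.2618 (R=-1.2500) → pose (8.5381, -1.7953, -1.2618)
step 5: θ'=-1.1368 (R=5.0000) → pose (8.7648, -2.3773, -1.1368)
step 6: θ'=-2.3868 (R=1.0000) → pose (8.9870, -1.2284, -2.3868)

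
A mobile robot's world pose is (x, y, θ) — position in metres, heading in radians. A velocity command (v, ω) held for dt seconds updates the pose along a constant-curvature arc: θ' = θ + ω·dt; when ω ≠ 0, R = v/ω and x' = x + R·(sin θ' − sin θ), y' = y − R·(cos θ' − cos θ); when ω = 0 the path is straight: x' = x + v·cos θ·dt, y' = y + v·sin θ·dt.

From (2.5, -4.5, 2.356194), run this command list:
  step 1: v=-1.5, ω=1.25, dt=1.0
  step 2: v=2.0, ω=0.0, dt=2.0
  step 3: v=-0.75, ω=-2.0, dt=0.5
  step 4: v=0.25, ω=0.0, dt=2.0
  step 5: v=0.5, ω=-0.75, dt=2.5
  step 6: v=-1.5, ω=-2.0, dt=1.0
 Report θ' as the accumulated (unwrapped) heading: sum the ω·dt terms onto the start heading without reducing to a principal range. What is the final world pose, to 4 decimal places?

(-1.0824, -4.8693, -1.2688)

step 1: θ'=3.6062 (R=-1.2000) → pose (3.8862, -4.7243, 3.6062)
step 2: θ'=3.6062 (straight) → pose (0.3102, -6.5165, 3.6062)
step 3: θ'=2.6062 (R=0.3750) → pose (0.6696, -6.5293, 2.6062)
step 4: θ'=2.6062 (straight) → pose (0.2395, -6.2742, 2.6062)
step 5: θ'=0.7312 (R=-0.6667) → pose (0.1345, -5.2045, 0.7312)
step 6: θ'=-1.2688 (R=0.7500) → pose (-1.0824, -4.8693, -1.2688)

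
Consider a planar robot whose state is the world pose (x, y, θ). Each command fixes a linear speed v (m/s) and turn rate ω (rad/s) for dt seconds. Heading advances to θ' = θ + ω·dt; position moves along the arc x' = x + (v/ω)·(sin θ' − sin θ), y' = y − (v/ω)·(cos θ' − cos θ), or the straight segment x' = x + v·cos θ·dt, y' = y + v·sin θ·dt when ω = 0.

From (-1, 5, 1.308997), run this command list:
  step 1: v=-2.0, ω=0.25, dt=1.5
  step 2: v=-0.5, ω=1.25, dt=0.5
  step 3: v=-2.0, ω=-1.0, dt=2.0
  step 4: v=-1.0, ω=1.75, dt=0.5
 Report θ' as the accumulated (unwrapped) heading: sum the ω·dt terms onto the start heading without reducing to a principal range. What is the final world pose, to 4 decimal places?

(-2.3464, -1.7782, 1.1840)

step 1: θ'=1.6840 (R=-8.0000) → pose (-1.2214, 2.0258, 1.6840)
step 2: θ'=2.3090 (R=-0.4000) → pose (-1.1198, 1.8018, 2.3090)
step 3: θ'=0.3090 (R=2.0000) → pose (-1.9910, -1.4494, 0.3090)
step 4: θ'=1.1840 (R=-0.5714) → pose (-2.3464, -1.7782, 1.1840)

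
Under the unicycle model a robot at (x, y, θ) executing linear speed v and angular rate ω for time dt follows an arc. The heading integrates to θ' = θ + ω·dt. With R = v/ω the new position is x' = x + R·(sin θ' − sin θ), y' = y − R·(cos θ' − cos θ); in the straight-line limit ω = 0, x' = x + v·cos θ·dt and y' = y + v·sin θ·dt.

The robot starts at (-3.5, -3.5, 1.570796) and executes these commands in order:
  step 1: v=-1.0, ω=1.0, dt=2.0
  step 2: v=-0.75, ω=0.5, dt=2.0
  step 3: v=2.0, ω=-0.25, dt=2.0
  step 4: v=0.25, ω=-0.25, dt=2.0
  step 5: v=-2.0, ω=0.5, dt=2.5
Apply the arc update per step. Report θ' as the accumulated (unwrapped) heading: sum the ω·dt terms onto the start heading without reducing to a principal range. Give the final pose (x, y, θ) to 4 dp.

step 1: θ'=3.5708 (R=-1.0000) → pose (-2.0839, -4.4093, 3.5708)
step 2: θ'=4.5708 (R=-1.5000) → pose (-1.2231, -3.2570, 4.5708)
step 3: θ'=4.0708 (R=-8.0000) → pose (-2.7339, -6.9158, 4.0708)
step 4: θ'=3.5708 (R=-1.0000) → pose (-3.1189, -7.2267, 3.5708)
step 5: θ'=4.8208 (R=-4.0000) → pose (-0.8069, -3.1567, 4.8208)

(-0.8069, -3.1567, 4.8208)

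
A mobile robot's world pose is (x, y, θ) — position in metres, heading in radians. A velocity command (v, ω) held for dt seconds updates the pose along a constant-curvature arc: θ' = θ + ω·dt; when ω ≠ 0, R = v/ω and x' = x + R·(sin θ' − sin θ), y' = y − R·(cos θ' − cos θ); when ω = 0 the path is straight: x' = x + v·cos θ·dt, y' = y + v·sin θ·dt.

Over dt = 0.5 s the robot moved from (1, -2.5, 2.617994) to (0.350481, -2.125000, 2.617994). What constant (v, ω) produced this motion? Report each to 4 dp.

v = 1.5000, ω = 0.0000

Δθ = 2.617994 − 2.617994 = 0.000000
ω = Δθ/dt = 0.000000/0.5 = 0.0000
ω = 0 → v = (Δx·cos θ + Δy·sin θ)/dt = 1.5000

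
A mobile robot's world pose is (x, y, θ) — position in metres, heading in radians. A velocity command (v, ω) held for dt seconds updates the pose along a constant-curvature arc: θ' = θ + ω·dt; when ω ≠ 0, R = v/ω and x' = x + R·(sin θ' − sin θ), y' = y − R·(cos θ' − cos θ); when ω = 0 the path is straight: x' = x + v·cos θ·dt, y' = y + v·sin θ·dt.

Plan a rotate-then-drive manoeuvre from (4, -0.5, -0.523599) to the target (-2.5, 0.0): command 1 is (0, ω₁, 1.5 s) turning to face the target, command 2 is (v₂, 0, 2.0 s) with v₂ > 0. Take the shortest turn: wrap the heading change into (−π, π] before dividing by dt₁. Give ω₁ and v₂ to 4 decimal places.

heading to target = atan2(0−-0.5, -2.5−4) = 3.0648
Δθ = wrap(3.0648 − -0.5236) = -2.6948; ω₁ = Δθ/dt₁ = -1.7965
distance = √((-2.5−4)² + (0−-0.5)²) = 6.5192; v₂ = distance/dt₂ = 3.2596

ω₁ = -1.7965, v₂ = 3.2596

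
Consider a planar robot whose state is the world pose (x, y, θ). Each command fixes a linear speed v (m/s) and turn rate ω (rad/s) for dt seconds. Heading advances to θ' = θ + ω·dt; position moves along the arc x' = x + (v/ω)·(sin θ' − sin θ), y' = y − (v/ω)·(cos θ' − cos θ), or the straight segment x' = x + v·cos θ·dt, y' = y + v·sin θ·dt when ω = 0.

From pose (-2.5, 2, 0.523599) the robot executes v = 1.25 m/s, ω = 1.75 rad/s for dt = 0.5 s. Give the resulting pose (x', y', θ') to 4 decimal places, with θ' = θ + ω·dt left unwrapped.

(-2.1534, 2.4962, 1.3986)

θ' = 0.5236 + 1.75·0.5 = 1.3986
R = v/ω = 1.25/1.75 = 0.7143
x' = -2.5 + 0.7143·(sin 1.3986 − sin 0.5236) = -2.1534
y' = 2 − 0.7143·(cos 1.3986 − cos 0.5236) = 2.4962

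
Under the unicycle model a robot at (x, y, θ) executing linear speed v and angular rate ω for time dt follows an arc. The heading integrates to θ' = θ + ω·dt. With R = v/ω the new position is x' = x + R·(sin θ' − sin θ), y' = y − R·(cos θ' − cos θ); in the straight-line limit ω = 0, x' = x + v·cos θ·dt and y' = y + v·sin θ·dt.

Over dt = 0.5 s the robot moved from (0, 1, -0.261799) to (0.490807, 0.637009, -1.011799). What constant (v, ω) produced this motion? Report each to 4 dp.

Δθ = -1.011799 − -0.261799 = -0.750000
ω = Δθ/dt = -0.750000/0.5 = -1.5000
R = Δx/(sin θ' − sin θ) = -0.8333
v = R·ω = -0.8333·-1.5000 = 1.2500

v = 1.2500, ω = -1.5000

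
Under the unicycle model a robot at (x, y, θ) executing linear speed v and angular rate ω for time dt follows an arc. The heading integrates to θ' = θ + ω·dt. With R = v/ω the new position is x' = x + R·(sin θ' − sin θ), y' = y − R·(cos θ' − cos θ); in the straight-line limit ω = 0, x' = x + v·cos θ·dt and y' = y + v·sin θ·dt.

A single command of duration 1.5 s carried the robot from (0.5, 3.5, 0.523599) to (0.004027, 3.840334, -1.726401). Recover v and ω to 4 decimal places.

v = -0.5000, ω = -1.5000

Δθ = -1.726401 − 0.523599 = -2.250000
ω = Δθ/dt = -2.250000/1.5 = -1.5000
R = Δx/(sin θ' − sin θ) = 0.3333
v = R·ω = 0.3333·-1.5000 = -0.5000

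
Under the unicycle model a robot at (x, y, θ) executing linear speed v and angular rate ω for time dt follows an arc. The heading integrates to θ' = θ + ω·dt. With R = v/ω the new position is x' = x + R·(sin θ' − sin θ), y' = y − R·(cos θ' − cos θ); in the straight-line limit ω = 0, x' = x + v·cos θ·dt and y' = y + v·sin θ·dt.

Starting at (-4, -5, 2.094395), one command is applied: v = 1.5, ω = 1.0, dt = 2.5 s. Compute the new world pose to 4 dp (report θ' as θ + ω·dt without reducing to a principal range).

(-6.7886, -5.5734, 4.5944)

θ' = 2.0944 + 1.0·2.5 = 4.5944
R = v/ω = 1.5/1.0 = 1.5000
x' = -4 + 1.5000·(sin 4.5944 − sin 2.0944) = -6.7886
y' = -5 − 1.5000·(cos 4.5944 − cos 2.0944) = -5.5734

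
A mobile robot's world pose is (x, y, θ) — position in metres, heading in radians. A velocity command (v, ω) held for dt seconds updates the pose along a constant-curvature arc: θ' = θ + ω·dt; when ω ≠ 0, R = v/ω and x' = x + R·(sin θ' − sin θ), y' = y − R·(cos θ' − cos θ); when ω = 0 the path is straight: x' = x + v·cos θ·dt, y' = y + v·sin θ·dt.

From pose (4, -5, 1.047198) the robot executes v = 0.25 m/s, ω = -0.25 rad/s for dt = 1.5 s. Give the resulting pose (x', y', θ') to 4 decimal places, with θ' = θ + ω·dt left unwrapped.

θ' = 1.0472 + -0.25·1.5 = 0.6722
R = v/ω = 0.25/-0.25 = -1.0000
x' = 4 + -1.0000·(sin 0.6722 − sin 1.0472) = 4.2433
y' = -5 − -1.0000·(cos 0.6722 − cos 1.0472) = -4.7175

(4.2433, -4.7175, 0.6722)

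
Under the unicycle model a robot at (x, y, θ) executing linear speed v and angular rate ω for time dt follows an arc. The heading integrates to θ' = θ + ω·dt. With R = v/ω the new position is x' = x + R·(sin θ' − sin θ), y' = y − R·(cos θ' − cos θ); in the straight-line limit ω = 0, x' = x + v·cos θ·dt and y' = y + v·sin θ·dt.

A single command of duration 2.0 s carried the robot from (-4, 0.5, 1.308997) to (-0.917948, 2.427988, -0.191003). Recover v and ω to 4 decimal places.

v = 2.0000, ω = -0.7500

Δθ = -0.191003 − 1.308997 = -1.500000
ω = Δθ/dt = -1.500000/2.0 = -0.7500
R = Δx/(sin θ' − sin θ) = -2.6667
v = R·ω = -2.6667·-0.7500 = 2.0000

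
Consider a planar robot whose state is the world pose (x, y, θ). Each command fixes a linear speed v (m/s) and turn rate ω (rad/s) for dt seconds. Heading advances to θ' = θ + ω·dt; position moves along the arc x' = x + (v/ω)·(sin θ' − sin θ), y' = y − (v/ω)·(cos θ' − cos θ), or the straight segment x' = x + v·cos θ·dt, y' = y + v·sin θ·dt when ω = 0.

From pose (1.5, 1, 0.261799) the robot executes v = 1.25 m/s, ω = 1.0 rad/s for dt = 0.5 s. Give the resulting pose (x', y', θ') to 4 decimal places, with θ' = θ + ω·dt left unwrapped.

(2.0393, 1.3029, 0.7618)

θ' = 0.2618 + 1.0·0.5 = 0.7618
R = v/ω = 1.25/1.0 = 1.2500
x' = 1.5 + 1.2500·(sin 0.7618 − sin 0.2618) = 2.0393
y' = 1 − 1.2500·(cos 0.7618 − cos 0.2618) = 1.3029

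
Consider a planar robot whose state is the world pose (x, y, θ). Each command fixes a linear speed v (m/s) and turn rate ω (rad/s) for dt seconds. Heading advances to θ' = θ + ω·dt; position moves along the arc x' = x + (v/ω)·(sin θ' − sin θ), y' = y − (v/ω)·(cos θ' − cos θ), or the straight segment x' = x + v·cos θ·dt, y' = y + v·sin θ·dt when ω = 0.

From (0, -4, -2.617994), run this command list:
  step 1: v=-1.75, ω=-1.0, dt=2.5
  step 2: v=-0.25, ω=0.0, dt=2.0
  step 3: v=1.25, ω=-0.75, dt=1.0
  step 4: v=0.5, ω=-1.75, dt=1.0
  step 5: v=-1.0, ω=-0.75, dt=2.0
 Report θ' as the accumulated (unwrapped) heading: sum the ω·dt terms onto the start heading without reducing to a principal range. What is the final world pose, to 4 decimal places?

step 1: θ'=-5.1180 (R=1.7500) → pose (2.4830, -6.2061, -5.1180)
step 2: θ'=-5.1180 (straight) → pose (2.2857, -6.6655, -5.1180)
step 3: θ'=-5.8680 (R=-1.6667) → pose (3.1449, -5.7980, -5.8680)
step 4: θ'=-7.6180 (R=-0.2857) → pose (3.5379, -5.9927, -7.6180)
step 5: θ'=-9.1180 (R=1.3333) → pose (4.4317, -4.4099, -9.1180)

(4.4317, -4.4099, -9.1180)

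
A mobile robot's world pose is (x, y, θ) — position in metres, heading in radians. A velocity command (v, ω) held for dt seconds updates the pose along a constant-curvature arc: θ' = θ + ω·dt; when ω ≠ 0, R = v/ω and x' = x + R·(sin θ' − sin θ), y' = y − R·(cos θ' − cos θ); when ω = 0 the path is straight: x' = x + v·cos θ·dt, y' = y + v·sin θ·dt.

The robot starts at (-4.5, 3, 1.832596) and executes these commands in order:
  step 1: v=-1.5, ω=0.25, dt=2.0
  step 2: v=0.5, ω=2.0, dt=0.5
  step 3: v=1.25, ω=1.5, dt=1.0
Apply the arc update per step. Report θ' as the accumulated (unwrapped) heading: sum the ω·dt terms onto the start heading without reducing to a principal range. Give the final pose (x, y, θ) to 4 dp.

(-3.9435, -0.4336, 4.8326)

step 1: θ'=2.3326 (R=-6.0000) → pose (-3.0460, 0.4116, 2.3326)
step 2: θ'=3.3326 (R=0.2500) → pose (-3.2744, 0.4845, 3.3326)
step 3: θ'=4.8326 (R=0.8333) → pose (-3.9435, -0.4336, 4.8326)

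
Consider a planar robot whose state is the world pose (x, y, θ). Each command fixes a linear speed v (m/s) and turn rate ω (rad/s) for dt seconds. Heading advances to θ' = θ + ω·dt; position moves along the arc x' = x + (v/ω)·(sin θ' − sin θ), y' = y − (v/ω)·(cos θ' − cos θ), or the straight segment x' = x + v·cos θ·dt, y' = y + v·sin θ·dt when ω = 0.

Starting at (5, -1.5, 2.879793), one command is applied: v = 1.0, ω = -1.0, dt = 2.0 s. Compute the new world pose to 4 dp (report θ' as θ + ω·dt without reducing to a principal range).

(4.4882, 0.1032, 0.8798)

θ' = 2.8798 + -1.0·2.0 = 0.8798
R = v/ω = 1.0/-1.0 = -1.0000
x' = 5 + -1.0000·(sin 0.8798 − sin 2.8798) = 4.4882
y' = -1.5 − -1.0000·(cos 0.8798 − cos 2.8798) = 0.1032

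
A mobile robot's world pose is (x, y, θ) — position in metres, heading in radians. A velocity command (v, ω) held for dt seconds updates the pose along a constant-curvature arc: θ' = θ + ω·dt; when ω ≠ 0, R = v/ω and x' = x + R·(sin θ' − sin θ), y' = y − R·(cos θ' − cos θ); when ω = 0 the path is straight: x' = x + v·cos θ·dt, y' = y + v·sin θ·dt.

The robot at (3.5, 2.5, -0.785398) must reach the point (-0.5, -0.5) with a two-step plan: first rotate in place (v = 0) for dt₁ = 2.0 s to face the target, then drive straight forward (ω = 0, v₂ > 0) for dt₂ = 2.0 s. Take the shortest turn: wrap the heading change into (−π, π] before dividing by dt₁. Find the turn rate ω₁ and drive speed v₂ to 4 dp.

ω₁ = -0.8563, v₂ = 2.5000

heading to target = atan2(-0.5−2.5, -0.5−3.5) = -2.4981
Δθ = wrap(-2.4981 − -0.7854) = -1.7127; ω₁ = Δθ/dt₁ = -0.8563
distance = √((-0.5−3.5)² + (-0.5−2.5)²) = 5.0000; v₂ = distance/dt₂ = 2.5000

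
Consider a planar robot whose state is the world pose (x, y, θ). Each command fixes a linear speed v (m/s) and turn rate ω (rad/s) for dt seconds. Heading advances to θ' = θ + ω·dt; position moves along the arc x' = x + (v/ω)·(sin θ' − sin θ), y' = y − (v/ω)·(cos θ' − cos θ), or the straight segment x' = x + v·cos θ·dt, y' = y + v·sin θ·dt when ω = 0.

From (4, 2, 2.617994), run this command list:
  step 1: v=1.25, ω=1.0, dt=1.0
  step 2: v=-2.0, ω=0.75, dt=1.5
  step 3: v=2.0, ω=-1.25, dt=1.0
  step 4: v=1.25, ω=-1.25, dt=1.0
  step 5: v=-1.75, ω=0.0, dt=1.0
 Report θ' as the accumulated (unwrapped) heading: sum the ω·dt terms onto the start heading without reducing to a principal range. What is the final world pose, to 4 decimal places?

(3.1589, 1.8753, 2.2430)

step 1: θ'=3.6180 (R=1.2500) → pose (2.8018, 2.0283, 3.6180)
step 2: θ'=4.7430 (R=-2.6667) → pose (4.2443, 4.4796, 4.7430)
step 3: θ'=3.4930 (R=-1.6000) → pose (3.1958, 2.9284, 3.4930)
step 4: θ'=2.2430 (R=-1.0000) → pose (2.0691, 3.2446, 2.2430)
step 5: θ'=2.2430 (straight) → pose (3.1589, 1.8753, 2.2430)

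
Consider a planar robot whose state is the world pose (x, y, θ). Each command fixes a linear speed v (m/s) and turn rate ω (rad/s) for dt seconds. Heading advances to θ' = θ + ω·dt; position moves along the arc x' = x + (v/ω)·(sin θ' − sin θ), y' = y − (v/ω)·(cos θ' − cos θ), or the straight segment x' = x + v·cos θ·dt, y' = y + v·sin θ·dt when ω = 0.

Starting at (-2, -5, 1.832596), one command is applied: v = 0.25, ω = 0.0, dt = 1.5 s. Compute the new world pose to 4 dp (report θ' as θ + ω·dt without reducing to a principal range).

(-2.0971, -4.6378, 1.8326)

θ' = 1.8326 + 0.0·1.5 = 1.8326
ω = 0 → straight: x' = -2 + 0.25·cos(1.8326)·1.5 = -2.0971
y' = -5 + 0.25·sin(1.8326)·1.5 = -4.6378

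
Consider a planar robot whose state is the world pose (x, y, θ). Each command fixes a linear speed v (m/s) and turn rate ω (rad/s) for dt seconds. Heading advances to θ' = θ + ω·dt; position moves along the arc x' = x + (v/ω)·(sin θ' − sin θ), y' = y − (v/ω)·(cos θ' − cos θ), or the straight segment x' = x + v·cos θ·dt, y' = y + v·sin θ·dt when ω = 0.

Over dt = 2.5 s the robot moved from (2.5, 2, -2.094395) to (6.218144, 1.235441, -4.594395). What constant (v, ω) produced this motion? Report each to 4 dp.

v = -2.0000, ω = -1.0000

Δθ = -4.594395 − -2.094395 = -2.500000
ω = Δθ/dt = -2.500000/2.5 = -1.0000
R = Δx/(sin θ' − sin θ) = 2.0000
v = R·ω = 2.0000·-1.0000 = -2.0000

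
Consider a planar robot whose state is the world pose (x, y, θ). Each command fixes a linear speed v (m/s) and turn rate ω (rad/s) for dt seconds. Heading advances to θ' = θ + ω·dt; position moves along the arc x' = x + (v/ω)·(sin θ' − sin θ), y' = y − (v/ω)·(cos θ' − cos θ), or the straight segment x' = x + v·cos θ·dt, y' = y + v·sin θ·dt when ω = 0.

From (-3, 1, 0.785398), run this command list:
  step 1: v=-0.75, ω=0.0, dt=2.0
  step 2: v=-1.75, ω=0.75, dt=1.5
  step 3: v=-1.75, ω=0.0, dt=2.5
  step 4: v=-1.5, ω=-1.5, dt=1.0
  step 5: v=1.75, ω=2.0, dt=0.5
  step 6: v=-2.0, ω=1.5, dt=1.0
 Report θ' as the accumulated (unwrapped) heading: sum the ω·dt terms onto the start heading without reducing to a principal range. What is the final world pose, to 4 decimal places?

step 1: θ'=0.7854 (straight) → pose (-4.0607, -0.0607, 0.7854)
step 2: θ'=1.9104 (R=-2.3333) → pose (-4.6108, -2.4878, 1.9104)
step 3: θ'=1.9104 (straight) → pose (-3.1535, -6.6130, 1.9104)
step 4: θ'=0.4104 (R=1.0000) → pose (-3.6974, -7.8630, 0.4104)
step 5: θ'=1.4104 (R=0.8750) → pose (-3.1827, -7.2004, 1.4104)
step 6: θ'=2.9104 (R=-1.3333) → pose (-2.1720, -8.7113, 2.9104)

(-2.1720, -8.7113, 2.9104)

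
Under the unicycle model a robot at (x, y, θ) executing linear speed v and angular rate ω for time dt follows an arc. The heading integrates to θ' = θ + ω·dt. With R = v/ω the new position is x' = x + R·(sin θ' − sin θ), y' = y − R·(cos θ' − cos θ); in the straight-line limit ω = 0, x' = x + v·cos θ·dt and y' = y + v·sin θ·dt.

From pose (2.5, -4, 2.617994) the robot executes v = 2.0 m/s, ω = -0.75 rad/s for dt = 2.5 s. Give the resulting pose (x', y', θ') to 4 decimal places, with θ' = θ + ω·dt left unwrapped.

(2.0293, 0.2733, 0.7430)

θ' = 2.6180 + -0.75·2.5 = 0.7430
R = v/ω = 2.0/-0.75 = -2.6667
x' = 2.5 + -2.6667·(sin 0.7430 − sin 2.6180) = 2.0293
y' = -4 − -2.6667·(cos 0.7430 − cos 2.6180) = 0.2733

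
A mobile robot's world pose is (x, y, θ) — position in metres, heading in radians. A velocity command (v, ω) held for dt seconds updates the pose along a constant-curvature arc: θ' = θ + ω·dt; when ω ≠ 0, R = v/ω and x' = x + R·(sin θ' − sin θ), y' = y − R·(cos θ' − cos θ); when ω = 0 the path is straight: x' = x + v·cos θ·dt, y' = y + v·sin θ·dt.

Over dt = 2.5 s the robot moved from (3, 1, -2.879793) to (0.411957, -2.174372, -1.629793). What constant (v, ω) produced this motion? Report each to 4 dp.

Δθ = -1.629793 − -2.879793 = 1.250000
ω = Δθ/dt = 1.250000/2.5 = 0.5000
R = −Δy/(cos θ' − cos θ) = 3.5000
v = R·ω = 3.5000·0.5000 = 1.7500

v = 1.7500, ω = 0.5000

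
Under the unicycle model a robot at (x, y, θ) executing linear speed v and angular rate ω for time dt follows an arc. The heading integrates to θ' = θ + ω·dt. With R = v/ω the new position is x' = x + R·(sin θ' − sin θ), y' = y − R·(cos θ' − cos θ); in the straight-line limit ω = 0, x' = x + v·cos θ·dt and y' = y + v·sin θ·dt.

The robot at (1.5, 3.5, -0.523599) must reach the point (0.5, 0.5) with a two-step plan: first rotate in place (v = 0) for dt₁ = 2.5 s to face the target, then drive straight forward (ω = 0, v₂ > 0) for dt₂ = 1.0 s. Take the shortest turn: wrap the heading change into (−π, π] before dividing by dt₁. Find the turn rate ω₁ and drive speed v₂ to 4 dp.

heading to target = atan2(0.5−3.5, 0.5−1.5) = -1.8925
Δθ = wrap(-1.8925 − -0.5236) = -1.3689; ω₁ = Δθ/dt₁ = -0.5476
distance = √((0.5−1.5)² + (0.5−3.5)²) = 3.1623; v₂ = distance/dt₂ = 3.1623

ω₁ = -0.5476, v₂ = 3.1623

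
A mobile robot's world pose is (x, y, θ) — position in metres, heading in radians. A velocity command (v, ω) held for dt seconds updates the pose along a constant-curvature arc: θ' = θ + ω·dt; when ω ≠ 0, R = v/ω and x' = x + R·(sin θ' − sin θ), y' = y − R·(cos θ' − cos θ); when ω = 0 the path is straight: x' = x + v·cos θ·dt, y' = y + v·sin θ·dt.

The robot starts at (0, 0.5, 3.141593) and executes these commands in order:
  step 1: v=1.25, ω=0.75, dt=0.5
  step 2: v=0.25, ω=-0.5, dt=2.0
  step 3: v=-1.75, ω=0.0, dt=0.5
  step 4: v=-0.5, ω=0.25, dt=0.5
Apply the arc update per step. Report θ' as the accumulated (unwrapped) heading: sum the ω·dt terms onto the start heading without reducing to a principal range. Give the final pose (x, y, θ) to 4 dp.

step 1: θ'=3.5166 (R=1.6667) → pose (-0.6105, 0.3842, 3.5166)
step 2: θ'=2.5166 (R=-0.5000) → pose (-1.0861, 0.4440, 2.5166)
step 3: θ'=2.5166 (straight) → pose (-0.3765, -0.0680, 2.5166)
step 4: θ'=2.6416 (R=-2.0000) → pose (-0.1652, -0.2012, 2.6416)

(-0.1652, -0.2012, 2.6416)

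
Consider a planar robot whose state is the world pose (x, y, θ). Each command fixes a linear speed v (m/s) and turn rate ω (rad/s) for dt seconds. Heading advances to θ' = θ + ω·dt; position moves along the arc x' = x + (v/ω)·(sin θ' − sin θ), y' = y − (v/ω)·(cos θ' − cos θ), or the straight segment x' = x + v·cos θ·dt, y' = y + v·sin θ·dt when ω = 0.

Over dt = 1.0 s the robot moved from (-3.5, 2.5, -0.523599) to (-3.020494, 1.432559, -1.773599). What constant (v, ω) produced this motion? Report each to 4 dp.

Δθ = -1.773599 − -0.523599 = -1.250000
ω = Δθ/dt = -1.250000/1.0 = -1.2500
R = −Δy/(cos θ' − cos θ) = -1.0000
v = R·ω = -1.0000·-1.2500 = 1.2500

v = 1.2500, ω = -1.2500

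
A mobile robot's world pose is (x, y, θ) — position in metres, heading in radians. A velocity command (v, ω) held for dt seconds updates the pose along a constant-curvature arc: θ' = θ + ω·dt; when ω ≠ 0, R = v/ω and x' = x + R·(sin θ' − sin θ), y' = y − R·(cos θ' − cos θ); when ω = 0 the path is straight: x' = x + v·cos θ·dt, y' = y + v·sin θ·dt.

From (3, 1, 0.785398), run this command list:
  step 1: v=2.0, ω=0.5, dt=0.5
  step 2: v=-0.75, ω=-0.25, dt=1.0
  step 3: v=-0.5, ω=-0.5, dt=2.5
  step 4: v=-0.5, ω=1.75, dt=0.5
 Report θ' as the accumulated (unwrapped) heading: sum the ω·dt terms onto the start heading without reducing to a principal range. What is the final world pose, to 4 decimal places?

step 1: θ'=1.0354 (R=4.0000) → pose (3.6118, 1.7877, 1.0354)
step 2: θ'=0.7854 (R=3.0000) → pose (3.1530, 1.1969, 0.7854)
step 3: θ'=-0.4646 (R=1.0000) → pose (1.9978, 1.0100, -0.4646)
step 4: θ'=0.4104 (R=-0.2857) → pose (1.7558, 1.0166, 0.4104)

(1.7558, 1.0166, 0.4104)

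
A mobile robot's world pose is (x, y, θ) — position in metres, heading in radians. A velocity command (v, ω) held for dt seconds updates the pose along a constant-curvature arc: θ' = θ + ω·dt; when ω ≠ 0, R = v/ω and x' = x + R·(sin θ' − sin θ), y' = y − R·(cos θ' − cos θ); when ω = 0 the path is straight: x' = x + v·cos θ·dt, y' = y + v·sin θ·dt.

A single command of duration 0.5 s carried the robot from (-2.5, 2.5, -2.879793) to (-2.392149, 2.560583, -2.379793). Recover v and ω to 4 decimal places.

Δθ = -2.379793 − -2.879793 = 0.500000
ω = Δθ/dt = 0.500000/0.5 = 1.0000
R = Δx/(sin θ' − sin θ) = -0.2500
v = R·ω = -0.2500·1.0000 = -0.2500

v = -0.2500, ω = 1.0000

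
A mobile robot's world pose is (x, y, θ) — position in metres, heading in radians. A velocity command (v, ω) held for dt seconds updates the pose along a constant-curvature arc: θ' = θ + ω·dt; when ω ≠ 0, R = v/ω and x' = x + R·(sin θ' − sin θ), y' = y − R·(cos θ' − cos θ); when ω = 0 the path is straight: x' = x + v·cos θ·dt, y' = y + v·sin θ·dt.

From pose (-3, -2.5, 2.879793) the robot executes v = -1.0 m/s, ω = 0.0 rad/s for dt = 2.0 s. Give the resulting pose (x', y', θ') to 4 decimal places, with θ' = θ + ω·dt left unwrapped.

θ' = 2.8798 + 0.0·2.0 = 2.8798
ω = 0 → straight: x' = -3 + -1.0·cos(2.8798)·2.0 = -1.0681
y' = -2.5 + -1.0·sin(2.8798)·2.0 = -3.0176

(-1.0681, -3.0176, 2.8798)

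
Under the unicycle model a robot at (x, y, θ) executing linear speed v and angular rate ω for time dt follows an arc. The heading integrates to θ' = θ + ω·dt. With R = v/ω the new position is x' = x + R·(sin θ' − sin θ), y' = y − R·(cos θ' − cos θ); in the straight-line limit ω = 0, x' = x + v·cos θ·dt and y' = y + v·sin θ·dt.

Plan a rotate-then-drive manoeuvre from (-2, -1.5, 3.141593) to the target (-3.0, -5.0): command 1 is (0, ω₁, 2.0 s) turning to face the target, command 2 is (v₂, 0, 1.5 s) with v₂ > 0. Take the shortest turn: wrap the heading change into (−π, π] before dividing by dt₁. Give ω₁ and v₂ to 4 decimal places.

heading to target = atan2(-5−-1.5, -3−-2) = -1.8491
Δθ = wrap(-1.8491 − 3.1416) = 1.2925; ω₁ = Δθ/dt₁ = 0.6462
distance = √((-3−-2)² + (-5−-1.5)²) = 3.6401; v₂ = distance/dt₂ = 2.4267

ω₁ = 0.6462, v₂ = 2.4267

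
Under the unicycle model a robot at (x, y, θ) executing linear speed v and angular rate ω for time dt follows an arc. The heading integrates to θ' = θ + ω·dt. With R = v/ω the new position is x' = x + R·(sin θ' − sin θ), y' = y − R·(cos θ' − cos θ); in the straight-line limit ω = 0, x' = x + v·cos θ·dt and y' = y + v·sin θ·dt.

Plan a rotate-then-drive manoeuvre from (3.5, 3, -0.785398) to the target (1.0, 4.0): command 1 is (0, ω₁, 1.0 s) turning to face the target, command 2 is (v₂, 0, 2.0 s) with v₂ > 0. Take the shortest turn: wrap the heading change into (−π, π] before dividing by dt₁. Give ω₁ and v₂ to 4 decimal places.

heading to target = atan2(4−3, 1−3.5) = 2.7611
Δθ = wrap(2.7611 − -0.7854) = -2.7367; ω₁ = Δθ/dt₁ = -2.7367
distance = √((1−3.5)² + (4−3)²) = 2.6926; v₂ = distance/dt₂ = 1.3463

ω₁ = -2.7367, v₂ = 1.3463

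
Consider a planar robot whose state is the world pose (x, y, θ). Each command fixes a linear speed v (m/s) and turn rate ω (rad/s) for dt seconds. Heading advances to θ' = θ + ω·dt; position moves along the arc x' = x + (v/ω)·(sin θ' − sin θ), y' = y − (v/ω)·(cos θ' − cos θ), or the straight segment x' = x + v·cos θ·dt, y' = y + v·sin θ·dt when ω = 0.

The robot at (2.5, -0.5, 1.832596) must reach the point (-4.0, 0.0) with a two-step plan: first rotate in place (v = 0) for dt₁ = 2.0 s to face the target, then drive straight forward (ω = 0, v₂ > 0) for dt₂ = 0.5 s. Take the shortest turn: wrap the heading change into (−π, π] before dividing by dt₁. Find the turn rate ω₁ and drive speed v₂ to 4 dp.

ω₁ = 0.6161, v₂ = 13.0384

heading to target = atan2(0−-0.5, -4−2.5) = 3.0648
Δθ = wrap(3.0648 − 1.8326) = 1.2322; ω₁ = Δθ/dt₁ = 0.6161
distance = √((-4−2.5)² + (0−-0.5)²) = 6.5192; v₂ = distance/dt₂ = 13.0384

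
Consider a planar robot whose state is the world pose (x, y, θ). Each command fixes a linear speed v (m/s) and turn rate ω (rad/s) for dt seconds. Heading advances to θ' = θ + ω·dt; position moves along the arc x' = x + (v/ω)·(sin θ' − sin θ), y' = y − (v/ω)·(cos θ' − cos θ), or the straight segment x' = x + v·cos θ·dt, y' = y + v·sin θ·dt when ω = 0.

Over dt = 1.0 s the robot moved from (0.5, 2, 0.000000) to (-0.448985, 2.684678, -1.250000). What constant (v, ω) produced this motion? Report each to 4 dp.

Δθ = -1.250000 − 0.000000 = -1.250000
ω = Δθ/dt = -1.250000/1.0 = -1.2500
R = Δx/(sin θ' − sin θ) = 1.0000
v = R·ω = 1.0000·-1.2500 = -1.2500

v = -1.2500, ω = -1.2500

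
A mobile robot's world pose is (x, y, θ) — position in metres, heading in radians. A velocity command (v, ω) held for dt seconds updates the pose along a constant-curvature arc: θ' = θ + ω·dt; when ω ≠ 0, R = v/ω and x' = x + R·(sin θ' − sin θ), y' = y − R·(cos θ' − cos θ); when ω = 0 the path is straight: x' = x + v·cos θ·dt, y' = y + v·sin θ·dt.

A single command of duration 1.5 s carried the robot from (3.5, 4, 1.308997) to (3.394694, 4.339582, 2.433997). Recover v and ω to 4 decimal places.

v = 0.2500, ω = 0.7500

Δθ = 2.433997 − 1.308997 = 1.125000
ω = Δθ/dt = 1.125000/1.5 = 0.7500
R = −Δy/(cos θ' − cos θ) = 0.3333
v = R·ω = 0.3333·0.7500 = 0.2500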